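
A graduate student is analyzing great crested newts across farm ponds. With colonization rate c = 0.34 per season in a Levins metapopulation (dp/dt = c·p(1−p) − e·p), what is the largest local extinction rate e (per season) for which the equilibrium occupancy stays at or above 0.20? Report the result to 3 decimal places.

1 − e/c ≥ 0.20 ⇒ e ≤ c(1 − 0.20) = 0.34 × 0.8000.
e_max = 0.2720.

0.272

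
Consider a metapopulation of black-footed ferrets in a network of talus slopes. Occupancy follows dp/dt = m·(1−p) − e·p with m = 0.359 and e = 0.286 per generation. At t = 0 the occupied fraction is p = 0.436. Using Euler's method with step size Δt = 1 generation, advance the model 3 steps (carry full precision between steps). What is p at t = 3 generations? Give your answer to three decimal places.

0.551

Update rule: p ← p + [m·(1−p) − e·p]·Δt with Δt = 1.
p: 0.43600 → 0.51378  (Δp = +0.07778)
p: 0.51378 → 0.54139  (Δp = +0.02761)
p: 0.54139 → 0.55119  (Δp = +0.00980)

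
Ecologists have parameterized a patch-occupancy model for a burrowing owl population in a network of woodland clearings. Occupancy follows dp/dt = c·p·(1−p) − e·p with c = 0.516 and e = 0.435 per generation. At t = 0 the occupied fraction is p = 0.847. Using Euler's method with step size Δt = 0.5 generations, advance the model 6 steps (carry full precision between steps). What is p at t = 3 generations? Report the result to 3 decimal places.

Update rule: p ← p + [c·p·(1−p) − e·p]·Δt with Δt = 0.5.
  1  |  dp/dt·Δt = -0.150788  |  p_1 = 0.696212
  2  |  dp/dt·Δt = -0.096859  |  p_2 = 0.599353
  3  |  dp/dt·Δt = -0.068406  |  p_3 = 0.530947
  4  |  dp/dt·Δt = -0.051228  |  p_4 = 0.479719
  5  |  dp/dt·Δt = -0.039945  |  p_5 = 0.439774
  6  |  dp/dt·Δt = -0.032087  |  p_6 = 0.407687

0.408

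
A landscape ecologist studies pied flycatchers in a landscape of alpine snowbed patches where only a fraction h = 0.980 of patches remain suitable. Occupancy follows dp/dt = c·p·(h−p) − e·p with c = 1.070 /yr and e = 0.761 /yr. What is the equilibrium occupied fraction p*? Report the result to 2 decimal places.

Setting dp/dt = 0 and dividing by p* gives c·(h−p*) = e.
So p* = h − e/c = 0.980 − 0.761/1.070 = 0.980 − 0.7112 = 0.2688.

0.27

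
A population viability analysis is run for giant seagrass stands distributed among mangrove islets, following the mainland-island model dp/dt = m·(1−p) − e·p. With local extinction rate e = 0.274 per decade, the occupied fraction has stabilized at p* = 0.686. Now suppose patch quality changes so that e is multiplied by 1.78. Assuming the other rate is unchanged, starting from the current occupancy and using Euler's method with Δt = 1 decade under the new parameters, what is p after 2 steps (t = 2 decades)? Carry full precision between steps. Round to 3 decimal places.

Balance m(1−p*) = e·p* gives m = e·p*/(1−p*) = 0.274×0.68600/0.31400 = 0.59861.
Starting from p₀ = 0.68600; update p ← p + (dp/dt)·Δt with the new parameters.
  1  |  dp/dt·Δt = -0.146612  |  p_1 = 0.539388
  2  |  dp/dt·Δt = +0.012657  |  p_2 = 0.552045

0.552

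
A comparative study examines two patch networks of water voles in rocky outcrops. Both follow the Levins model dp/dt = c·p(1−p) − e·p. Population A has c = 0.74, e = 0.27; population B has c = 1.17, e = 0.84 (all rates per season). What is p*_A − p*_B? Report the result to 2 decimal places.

A: p*_A = 1 − 0.27/0.74 = 0.6351.
B: p*_B = 1 − 0.84/1.17 = 0.2821.
p*_A − p*_B = 0.6351 − 0.2821 = 0.3531.

0.35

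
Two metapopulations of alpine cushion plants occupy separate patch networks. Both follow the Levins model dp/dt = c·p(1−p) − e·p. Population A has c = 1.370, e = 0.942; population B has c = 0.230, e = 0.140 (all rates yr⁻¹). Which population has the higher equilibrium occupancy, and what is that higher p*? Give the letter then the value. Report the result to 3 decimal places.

B, 0.391

A: p*_A = 1 − 0.942/1.370 = 0.3124.
B: p*_B = 1 − 0.140/0.230 = 0.3913.
B is higher at 0.3913.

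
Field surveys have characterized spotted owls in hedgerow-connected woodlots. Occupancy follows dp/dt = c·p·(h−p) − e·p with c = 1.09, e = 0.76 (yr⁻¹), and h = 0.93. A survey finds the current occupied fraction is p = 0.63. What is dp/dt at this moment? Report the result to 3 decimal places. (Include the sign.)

Colonization term: c·p·(h−p) = 1.09×0.63×0.3000 = 0.20601.
Extinction term: e·p = 0.47880.
dp/dt = 0.20601 − 0.47880 = -0.27279.

-0.273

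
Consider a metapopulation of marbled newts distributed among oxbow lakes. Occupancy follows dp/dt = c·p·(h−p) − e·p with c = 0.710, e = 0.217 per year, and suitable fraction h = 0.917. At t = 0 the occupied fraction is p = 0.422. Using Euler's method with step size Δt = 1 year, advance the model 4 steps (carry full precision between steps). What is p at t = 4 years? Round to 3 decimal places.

0.578

Update rule: p ← p + [c·p·(h−p) − e·p]·Δt with Δt = 1.
t = 1: p = 0.42200 + (+0.05674) = 0.47874
t = 2: p = 0.47874 + (+0.04508) = 0.52382
t = 3: p = 0.52382 + (+0.03256) = 0.55638
t = 4: p = 0.55638 + (+0.02172) = 0.57810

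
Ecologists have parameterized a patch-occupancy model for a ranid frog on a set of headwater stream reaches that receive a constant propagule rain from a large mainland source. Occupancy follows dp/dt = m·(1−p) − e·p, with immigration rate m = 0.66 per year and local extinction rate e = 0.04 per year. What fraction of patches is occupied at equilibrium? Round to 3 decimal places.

Setting dp/dt = 0: m − m·p* = e·p*, so m = (m+e)·p*.
p* = m/(m+e) = 0.66/(0.66+0.04) = 0.66/0.7000 = 0.9429.

0.943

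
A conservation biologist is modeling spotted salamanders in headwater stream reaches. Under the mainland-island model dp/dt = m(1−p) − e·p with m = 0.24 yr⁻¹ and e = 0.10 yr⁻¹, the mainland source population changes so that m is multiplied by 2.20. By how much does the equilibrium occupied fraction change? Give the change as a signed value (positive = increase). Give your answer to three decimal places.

0.135

Before: p* = 0.24/(0.24+0.10) = 0.7059.
After: m = 0.528, e = 0.1; p* = 0.528/0.6280 = 0.8408.
Δp* = 0.8408 − 0.7059 = +0.1349.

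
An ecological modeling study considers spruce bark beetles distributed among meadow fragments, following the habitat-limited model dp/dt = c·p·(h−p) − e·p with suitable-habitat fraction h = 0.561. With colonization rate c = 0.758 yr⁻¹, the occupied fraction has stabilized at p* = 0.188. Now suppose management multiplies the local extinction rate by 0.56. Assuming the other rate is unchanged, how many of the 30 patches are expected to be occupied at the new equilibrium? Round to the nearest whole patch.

Balance c(h−p*) = e gives e = 0.758×(0.561 − 0.18800) = 0.28273.
New p* = 0.561 − e/c = 0.561 − 0.15833/0.75800 = 0.35212.
Expected occupied = 30 × 0.35212 = 10.56 ≈ 11.

11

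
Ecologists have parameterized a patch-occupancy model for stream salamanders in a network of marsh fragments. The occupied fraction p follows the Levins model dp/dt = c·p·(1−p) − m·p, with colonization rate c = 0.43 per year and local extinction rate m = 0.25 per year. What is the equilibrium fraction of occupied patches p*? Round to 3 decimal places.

0.419

At equilibrium, colonization balances extinction: c·p*·(1−p*) = m·p*.
So p* = 1 − m/c = 1 − 0.25/0.43 = 1 − 0.5814 = 0.4186.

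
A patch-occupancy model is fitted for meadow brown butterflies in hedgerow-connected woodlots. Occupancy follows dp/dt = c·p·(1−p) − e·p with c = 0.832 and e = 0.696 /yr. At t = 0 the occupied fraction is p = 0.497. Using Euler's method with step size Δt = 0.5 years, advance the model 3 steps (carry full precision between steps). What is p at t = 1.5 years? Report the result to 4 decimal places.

0.3465

Update rule: p ← p + [c·p·(1−p) − e·p]·Δt with Δt = 0.5.
p: 0.49700 → 0.42804  (Δp = -0.06896)
p: 0.42804 → 0.38093  (Δp = -0.04711)
p: 0.38093 → 0.34647  (Δp = -0.03446)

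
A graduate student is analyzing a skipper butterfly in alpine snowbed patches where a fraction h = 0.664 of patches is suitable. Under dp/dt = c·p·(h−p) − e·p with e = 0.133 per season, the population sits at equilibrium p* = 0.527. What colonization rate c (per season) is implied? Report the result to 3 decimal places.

At equilibrium c(h−p*) = e, so c = e/(h−p*).
c = 0.133/(0.664 − 0.527) = 0.133/0.1370 = 0.9708.

0.971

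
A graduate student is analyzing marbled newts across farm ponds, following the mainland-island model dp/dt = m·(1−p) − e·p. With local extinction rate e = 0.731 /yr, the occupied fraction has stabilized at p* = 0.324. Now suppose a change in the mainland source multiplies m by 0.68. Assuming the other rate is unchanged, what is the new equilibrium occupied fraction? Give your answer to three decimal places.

0.246

Balance m(1−p*) = e·p* gives m = e·p*/(1−p*) = 0.731×0.32400/0.67600 = 0.35036.
New p* = m/(m+e) = 0.23824/(0.23824+0.73100) = 0.24580.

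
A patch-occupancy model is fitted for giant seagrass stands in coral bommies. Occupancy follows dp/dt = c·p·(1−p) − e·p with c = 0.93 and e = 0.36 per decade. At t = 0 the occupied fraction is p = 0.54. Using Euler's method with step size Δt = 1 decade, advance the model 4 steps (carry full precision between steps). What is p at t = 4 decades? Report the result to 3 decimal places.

Update rule: p ← p + [c·p·(1−p) − e·p]·Δt with Δt = 1.
step 1: Δp = +0.03661, p = 0.57661
step 2: Δp = +0.01946, p = 0.59607
step 3: Δp = +0.00933, p = 0.60540
step 4: Δp = +0.00422, p = 0.60963

0.610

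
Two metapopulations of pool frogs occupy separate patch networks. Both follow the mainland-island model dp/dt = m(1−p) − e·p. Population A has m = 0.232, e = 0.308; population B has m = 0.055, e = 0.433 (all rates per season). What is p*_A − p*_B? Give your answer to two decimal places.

A: p*_A = m/(m+e) = 0.232/0.5400 = 0.4296.
B: p*_B = 0.055/0.4880 = 0.1127.
p*_A − p*_B = 0.4296 − 0.1127 = 0.3169.

0.32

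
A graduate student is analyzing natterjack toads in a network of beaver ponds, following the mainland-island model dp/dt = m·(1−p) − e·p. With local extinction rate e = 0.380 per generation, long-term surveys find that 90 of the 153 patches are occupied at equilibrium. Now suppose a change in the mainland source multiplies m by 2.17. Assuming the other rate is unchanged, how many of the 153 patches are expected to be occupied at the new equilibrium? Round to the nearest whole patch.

116

Observed p* = 90/153 = 0.58824.
Balance m(1−p*) = e·p* gives m = e·p*/(1−p*) = 0.380×0.58824/0.41176 = 0.54287.
New p* = m/(m+e) = 1.17803/(1.17803+0.38000) = 0.75610.
Expected occupied = 153 × 0.75610 = 115.68 ≈ 116.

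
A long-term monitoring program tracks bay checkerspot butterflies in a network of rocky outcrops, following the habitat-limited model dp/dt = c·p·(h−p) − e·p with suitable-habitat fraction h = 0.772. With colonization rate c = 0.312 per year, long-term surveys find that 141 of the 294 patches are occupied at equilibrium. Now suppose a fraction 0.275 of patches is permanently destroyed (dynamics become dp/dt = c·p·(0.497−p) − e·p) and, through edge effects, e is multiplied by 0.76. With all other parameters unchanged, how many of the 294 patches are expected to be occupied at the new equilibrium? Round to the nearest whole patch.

81

Observed p* = 141/294 = 0.47959.
Balance c(h−p*) = e gives e = 0.312×(0.772 − 0.47959) = 0.09123.
New p* = 0.497 − e/c = 0.497 − 0.06933/0.31200 = 0.27479.
Expected occupied = 294 × 0.27479 = 80.79 ≈ 81.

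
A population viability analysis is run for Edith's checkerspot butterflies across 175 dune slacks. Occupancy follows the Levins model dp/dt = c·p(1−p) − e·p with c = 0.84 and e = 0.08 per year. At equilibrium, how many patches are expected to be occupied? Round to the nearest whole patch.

158

p* = 1 − e/c = 1 − 0.08/0.84 = 0.9048.
Expected occupied patches = N × p* = 175 × 0.9048 = 158.33 ≈ 158.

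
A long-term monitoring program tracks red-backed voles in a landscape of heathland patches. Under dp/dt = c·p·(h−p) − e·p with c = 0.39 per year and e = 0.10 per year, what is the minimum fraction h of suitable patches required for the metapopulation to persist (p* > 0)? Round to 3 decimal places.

0.256

p* = h − e/c is positive only when h > e/c.
h_min = e/c = 0.10/0.39 = 0.2564.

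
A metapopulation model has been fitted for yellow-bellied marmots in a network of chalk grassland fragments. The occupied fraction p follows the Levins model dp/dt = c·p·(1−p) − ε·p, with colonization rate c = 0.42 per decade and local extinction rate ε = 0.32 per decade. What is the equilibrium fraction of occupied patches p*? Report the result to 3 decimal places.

0.238

Setting dp/dt = 0 and dividing through by p* gives c·(1−p*) = ε.
So p* = 1 − ε/c = 1 − 0.32/0.42 = 1 − 0.7619 = 0.2381.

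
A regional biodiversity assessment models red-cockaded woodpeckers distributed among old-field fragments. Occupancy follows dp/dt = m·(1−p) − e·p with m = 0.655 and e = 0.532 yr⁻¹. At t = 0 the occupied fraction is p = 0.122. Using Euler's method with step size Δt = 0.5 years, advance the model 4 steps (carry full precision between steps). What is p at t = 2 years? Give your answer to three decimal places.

Update rule: p ← p + [m·(1−p) − e·p]·Δt with Δt = 0.5.
  1  |  dp/dt·Δt = +0.255093  |  p_1 = 0.377093
  2  |  dp/dt·Δt = +0.103695  |  p_2 = 0.480788
  3  |  dp/dt·Δt = +0.042152  |  p_3 = 0.522940
  4  |  dp/dt·Δt = +0.017135  |  p_4 = 0.540075

0.540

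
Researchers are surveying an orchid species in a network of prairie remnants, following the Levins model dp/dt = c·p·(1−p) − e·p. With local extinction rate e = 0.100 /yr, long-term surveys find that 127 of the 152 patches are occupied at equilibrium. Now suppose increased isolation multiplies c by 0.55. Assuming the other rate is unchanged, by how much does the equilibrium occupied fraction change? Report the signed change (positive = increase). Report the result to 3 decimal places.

Observed p* = 127/152 = 0.83553.
Balance c(1−p*) = e gives c = e/(1 − 0.83553) = 0.100/0.16447 = 0.60801.
New p* = 1 − e/c = 1 − 0.10000/0.33441 = 0.70097.
Δp* = 0.70097 − 0.83553 = -0.13456.

-0.135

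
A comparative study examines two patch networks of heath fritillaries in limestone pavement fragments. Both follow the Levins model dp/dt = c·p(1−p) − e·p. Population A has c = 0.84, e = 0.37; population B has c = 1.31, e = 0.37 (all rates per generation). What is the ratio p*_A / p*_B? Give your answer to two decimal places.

A: p*_A = 1 − 0.37/0.84 = 0.5595.
B: p*_B = 1 − 0.37/1.31 = 0.7176.
p*_A / p*_B = 0.5595/0.7176 = 0.7798.

0.78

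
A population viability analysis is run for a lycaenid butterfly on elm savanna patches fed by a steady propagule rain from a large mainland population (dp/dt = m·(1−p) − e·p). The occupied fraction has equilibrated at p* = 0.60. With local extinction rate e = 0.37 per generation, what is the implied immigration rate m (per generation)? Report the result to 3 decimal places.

At equilibrium m(1−p*) = e·p*, so m = e·p*/(1−p*).
m = 0.37 × 0.60 / 0.4000 = 0.2220/0.4000 = 0.5550.

0.555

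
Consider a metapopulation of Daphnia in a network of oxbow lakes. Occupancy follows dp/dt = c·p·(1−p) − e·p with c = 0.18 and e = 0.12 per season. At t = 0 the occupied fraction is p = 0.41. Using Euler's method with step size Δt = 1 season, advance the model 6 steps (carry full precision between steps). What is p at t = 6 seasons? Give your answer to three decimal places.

Update rule: p ← p + [c·p·(1−p) − e·p]·Δt with Δt = 1.
p: 0.41000 → 0.40434  (Δp = -0.00566)
p: 0.40434 → 0.39917  (Δp = -0.00517)
p: 0.39917 → 0.39444  (Δp = -0.00473)
p: 0.39444 → 0.39010  (Δp = -0.00434)
p: 0.39010 → 0.38612  (Δp = -0.00399)
p: 0.38612 → 0.38245  (Δp = -0.00367)

0.382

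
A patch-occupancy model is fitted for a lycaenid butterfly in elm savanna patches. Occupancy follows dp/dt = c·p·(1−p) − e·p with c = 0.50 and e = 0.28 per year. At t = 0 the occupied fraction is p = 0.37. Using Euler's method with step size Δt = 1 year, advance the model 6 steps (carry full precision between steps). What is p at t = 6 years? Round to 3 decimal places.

Update rule: p ← p + [c·p·(1−p) − e·p]·Δt with Δt = 1.
p: 0.37000 → 0.38295  (Δp = +0.01295)
p: 0.38295 → 0.39387  (Δp = +0.01092)
p: 0.39387 → 0.40296  (Δp = +0.00908)
p: 0.40296 → 0.41042  (Δp = +0.00746)
p: 0.41042 → 0.41649  (Δp = +0.00607)
p: 0.41649 → 0.42139  (Δp = +0.00490)

0.421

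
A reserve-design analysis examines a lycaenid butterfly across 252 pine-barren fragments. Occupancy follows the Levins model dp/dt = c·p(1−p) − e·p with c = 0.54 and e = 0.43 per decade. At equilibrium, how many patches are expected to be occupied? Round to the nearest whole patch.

51

p* = 1 − e/c = 1 − 0.43/0.54 = 0.2037.
Expected occupied patches = N × p* = 252 × 0.2037 = 51.33 ≈ 51.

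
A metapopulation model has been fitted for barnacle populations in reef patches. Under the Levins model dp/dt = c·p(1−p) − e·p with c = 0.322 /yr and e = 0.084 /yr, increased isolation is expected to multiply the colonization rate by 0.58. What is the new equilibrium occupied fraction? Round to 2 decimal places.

Before: p* = 1 − 0.084/0.322 = 0.7391.
After the change, c = 0.18676, e = 0.084, so p* = 1 − 0.084/0.18676 = 0.5502.

0.55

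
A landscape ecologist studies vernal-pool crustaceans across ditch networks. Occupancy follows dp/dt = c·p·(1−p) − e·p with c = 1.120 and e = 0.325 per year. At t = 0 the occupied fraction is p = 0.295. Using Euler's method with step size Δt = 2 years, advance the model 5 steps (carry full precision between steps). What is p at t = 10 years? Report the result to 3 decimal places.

0.701

Update rule: p ← p + [c·p·(1−p) − e·p]·Δt with Δt = 2.
t = 2: p = 0.29500 + (+0.27411) = 0.56911
t = 4: p = 0.56911 + (+0.17938) = 0.74849
t = 6: p = 0.74849 + (-0.06483) = 0.68366
t = 8: p = 0.68366 + (+0.04007) = 0.72372
t = 10: p = 0.72372 + (-0.02254) = 0.70119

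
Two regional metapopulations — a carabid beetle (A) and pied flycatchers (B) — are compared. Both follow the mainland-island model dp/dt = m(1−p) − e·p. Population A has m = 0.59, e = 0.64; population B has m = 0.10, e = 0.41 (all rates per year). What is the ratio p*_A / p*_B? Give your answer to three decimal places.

A: p*_A = m/(m+e) = 0.59/1.2300 = 0.4797.
B: p*_B = 0.10/0.5100 = 0.1961.
p*_A / p*_B = 0.4797/0.1961 = 2.4463.

2.446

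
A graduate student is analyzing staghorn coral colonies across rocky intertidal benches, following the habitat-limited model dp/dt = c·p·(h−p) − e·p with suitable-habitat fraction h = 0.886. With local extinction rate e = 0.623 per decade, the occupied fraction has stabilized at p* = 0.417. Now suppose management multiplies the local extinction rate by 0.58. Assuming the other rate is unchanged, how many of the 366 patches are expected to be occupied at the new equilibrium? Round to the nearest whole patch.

Balance c(h−p*) = e gives c = e/(0.886 − 0.41700) = 0.623/0.46900 = 1.32836.
New p* = 0.886 − e/c = 0.886 − 0.36134/1.32836 = 0.61398.
Expected occupied = 366 × 0.61398 = 224.72 ≈ 225.

225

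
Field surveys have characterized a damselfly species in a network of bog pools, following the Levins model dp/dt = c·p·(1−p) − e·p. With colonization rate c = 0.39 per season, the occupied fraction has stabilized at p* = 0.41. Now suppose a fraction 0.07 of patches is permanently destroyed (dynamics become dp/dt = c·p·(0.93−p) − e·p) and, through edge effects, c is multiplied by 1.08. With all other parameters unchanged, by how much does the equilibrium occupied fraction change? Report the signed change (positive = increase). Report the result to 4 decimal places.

Balance c(1−p*) = e gives e = 0.39×(1 − 0.41000) = 0.23010.
New p* = 0.93 − e/c = 0.93 − 0.23010/0.42120 = 0.38370.
Δp* = 0.38370 − 0.41000 = -0.02630.

-0.0263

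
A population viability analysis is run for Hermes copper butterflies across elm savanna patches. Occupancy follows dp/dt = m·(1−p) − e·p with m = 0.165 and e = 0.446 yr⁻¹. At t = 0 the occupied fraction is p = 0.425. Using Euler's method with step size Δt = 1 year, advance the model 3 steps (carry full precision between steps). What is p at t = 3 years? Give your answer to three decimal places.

Update rule: p ← p + [m·(1−p) − e·p]·Δt with Δt = 1.
t = 1: p = 0.42500 + (-0.09467) = 0.33032
t = 2: p = 0.33032 + (-0.03683) = 0.29350
t = 3: p = 0.29350 + (-0.01433) = 0.27917

0.279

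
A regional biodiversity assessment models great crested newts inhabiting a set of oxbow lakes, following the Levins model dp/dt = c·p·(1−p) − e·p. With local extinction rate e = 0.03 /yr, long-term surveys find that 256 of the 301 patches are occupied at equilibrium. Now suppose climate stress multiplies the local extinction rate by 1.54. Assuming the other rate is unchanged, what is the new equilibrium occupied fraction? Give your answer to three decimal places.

0.770

Observed p* = 256/301 = 0.85050.
Balance c(1−p*) = e gives c = e/(1 − 0.85050) = 0.03/0.14950 = 0.20067.
New p* = 1 − e/c = 1 − 0.04620/0.20067 = 0.76977.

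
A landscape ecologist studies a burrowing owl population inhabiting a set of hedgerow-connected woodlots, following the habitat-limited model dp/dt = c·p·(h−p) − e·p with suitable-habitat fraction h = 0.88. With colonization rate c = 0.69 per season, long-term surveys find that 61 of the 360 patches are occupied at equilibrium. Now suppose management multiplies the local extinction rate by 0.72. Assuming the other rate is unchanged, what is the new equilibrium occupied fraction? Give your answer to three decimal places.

0.368

Observed p* = 61/360 = 0.16944.
Balance c(h−p*) = e gives e = 0.69×(0.88 − 0.16944) = 0.49029.
New p* = 0.88 − e/c = 0.88 − 0.35301/0.69000 = 0.36839.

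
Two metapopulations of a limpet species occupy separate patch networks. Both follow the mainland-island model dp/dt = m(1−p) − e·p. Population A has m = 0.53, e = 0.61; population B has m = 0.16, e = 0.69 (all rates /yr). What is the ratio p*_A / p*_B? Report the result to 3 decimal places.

A: p*_A = m/(m+e) = 0.53/1.1400 = 0.4649.
B: p*_B = 0.16/0.8500 = 0.1882.
p*_A / p*_B = 0.4649/0.1882 = 2.4698.

2.470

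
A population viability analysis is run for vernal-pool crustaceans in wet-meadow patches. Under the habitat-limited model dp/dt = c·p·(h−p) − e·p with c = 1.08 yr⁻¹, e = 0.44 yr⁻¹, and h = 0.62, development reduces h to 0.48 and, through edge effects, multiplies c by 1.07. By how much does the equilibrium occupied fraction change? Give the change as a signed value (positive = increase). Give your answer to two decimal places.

-0.11

Before: p* = h − e/c = 0.62 − 0.44/1.08 = 0.62 − 0.4074 = 0.2126.
After: c = 1.1556, e = 0.44, h = 0.48; p* = 0.48 − 0.44/1.1556 = 0.0992.
Δp* = 0.0992 − 0.2126 = -0.1133.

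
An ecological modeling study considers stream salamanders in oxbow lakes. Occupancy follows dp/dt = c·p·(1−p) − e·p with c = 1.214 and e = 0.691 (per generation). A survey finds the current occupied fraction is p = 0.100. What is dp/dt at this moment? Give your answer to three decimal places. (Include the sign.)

0.040

Colonization term: c·p·(1−p) = 1.214×0.100×0.9000 = 0.10926.
Extinction term: e·p = 0.06910.
dp/dt = 0.10926 − 0.06910 = 0.04016.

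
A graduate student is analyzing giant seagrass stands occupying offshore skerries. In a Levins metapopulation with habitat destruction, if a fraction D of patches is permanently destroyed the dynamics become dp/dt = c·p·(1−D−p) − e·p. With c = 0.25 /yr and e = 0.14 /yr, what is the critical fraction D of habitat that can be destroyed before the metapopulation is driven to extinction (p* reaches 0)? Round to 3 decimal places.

0.440

The nontrivial equilibrium is p* = (1−D) − e/c; extinction occurs when this hits zero.
So D_crit = 1 − e/c = 1 − 0.14/0.25 = 1 − 0.5600 = 0.4400.
This equals the undisturbed p*, a classic result of Lande's extension.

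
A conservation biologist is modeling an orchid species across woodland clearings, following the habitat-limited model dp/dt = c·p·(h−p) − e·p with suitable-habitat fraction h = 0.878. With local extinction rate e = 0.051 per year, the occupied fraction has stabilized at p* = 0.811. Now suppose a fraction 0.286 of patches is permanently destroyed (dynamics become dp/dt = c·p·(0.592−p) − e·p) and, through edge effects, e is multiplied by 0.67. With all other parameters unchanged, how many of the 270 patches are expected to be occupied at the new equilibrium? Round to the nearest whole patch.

Balance c(h−p*) = e gives c = e/(0.878 − 0.81100) = 0.051/0.06700 = 0.76119.
New p* = 0.592 − e/c = 0.592 − 0.03417/0.76119 = 0.54711.
Expected occupied = 270 × 0.54711 = 147.72 ≈ 148.

148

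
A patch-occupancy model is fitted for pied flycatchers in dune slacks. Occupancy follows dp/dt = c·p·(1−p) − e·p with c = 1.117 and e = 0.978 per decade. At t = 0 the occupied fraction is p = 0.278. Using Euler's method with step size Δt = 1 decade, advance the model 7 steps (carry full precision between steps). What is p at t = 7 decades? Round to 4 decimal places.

0.1507

Update rule: p ← p + [c·p·(1−p) − e·p]·Δt with Δt = 1.
p: 0.27800 → 0.23032  (Δp = -0.04768)
p: 0.23032 → 0.20308  (Δp = -0.02724)
p: 0.20308 → 0.18524  (Δp = -0.01784)
p: 0.18524 → 0.17266  (Δp = -0.01258)
p: 0.17266 → 0.16336  (Δp = -0.00930)
p: 0.16336 → 0.15626  (Δp = -0.00710)
p: 0.15626 → 0.15070  (Δp = -0.00555)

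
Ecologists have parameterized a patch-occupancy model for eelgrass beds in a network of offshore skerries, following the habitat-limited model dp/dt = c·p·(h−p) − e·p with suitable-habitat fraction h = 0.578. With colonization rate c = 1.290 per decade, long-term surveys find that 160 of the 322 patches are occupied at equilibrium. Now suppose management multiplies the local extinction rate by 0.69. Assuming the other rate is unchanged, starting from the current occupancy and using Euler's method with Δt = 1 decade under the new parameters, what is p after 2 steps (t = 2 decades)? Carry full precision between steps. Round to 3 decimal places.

Observed p* = 160/322 = 0.49689.
Balance c(h−p*) = e gives e = 1.290×(0.578 − 0.49689) = 0.10463.
Starting from p₀ = 0.49689; update p ← p + (dp/dt)·Δt with the new parameters.
  1  |  dp/dt·Δt = +0.016116  |  p_1 = 0.513011
  2  |  dp/dt·Δt = +0.005974  |  p_2 = 0.518984

0.519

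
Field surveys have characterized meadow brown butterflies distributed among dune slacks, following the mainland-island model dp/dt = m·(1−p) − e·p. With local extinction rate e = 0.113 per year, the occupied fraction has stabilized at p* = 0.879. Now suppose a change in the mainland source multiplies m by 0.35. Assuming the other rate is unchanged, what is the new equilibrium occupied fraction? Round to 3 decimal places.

Balance m(1−p*) = e·p* gives m = e·p*/(1−p*) = 0.113×0.87900/0.12100 = 0.82088.
New p* = m/(m+e) = 0.28731/(0.28731+0.11300) = 0.71772.

0.718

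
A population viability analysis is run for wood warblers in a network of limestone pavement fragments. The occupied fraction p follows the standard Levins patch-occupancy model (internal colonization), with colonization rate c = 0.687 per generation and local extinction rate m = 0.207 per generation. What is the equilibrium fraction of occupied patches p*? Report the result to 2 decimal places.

0.70

Setting dp/dt = 0 and dividing through by p* gives c·(1−p*) = m.
So p* = 1 − m/c = 1 − 0.207/0.687 = 1 − 0.3013 = 0.6987.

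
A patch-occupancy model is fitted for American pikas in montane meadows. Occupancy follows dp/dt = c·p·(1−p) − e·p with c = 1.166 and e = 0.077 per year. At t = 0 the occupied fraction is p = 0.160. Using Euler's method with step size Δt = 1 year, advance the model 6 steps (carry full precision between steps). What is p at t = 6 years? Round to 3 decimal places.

0.934

Update rule: p ← p + [c·p·(1−p) − e·p]·Δt with Δt = 1.
  1  |  dp/dt·Δt = +0.144390  |  p_1 = 0.304390
  2  |  dp/dt·Δt = +0.223447  |  p_2 = 0.527838
  3  |  dp/dt·Δt = +0.249953  |  p_3 = 0.777790
  4  |  dp/dt·Δt = +0.141633  |  p_4 = 0.919423
  5  |  dp/dt·Δt = +0.015587  |  p_5 = 0.935010
  6  |  dp/dt·Δt = -0.001142  |  p_6 = 0.933868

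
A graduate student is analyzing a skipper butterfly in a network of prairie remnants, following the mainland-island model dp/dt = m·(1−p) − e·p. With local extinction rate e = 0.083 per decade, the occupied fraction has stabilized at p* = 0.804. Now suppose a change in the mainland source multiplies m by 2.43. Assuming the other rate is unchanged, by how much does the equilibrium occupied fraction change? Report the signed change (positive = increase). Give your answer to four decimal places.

0.1048

Balance m(1−p*) = e·p* gives m = e·p*/(1−p*) = 0.083×0.80400/0.19600 = 0.34047.
New p* = m/(m+e) = 0.82734/(0.82734+0.08300) = 0.90883.
Δp* = 0.90883 − 0.80400 = +0.10483.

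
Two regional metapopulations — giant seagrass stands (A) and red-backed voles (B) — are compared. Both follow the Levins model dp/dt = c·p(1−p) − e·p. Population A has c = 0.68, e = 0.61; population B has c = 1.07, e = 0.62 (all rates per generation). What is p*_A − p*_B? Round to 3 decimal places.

-0.318

A: p*_A = 1 − 0.61/0.68 = 0.1029.
B: p*_B = 1 − 0.62/1.07 = 0.4206.
p*_A − p*_B = 0.1029 − 0.4206 = -0.3176.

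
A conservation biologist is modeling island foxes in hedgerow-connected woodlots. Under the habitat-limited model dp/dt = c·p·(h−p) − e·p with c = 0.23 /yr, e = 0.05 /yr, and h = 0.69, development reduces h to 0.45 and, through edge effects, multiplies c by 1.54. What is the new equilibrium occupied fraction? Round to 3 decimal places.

0.309

Before: p* = h − e/c = 0.69 − 0.05/0.23 = 0.69 − 0.2174 = 0.4726.
After: c = 0.3542, e = 0.05, h = 0.45; p* = 0.45 − 0.05/0.3542 = 0.3088.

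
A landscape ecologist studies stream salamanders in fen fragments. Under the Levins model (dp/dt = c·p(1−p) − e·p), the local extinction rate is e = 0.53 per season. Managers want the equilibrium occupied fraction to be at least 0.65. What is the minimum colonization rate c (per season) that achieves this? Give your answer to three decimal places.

1.514

p* = 1 − e/c ≥ 0.65 requires e/c ≤ 0.3500, i.e. c ≥ e/0.3500.
c_min = 0.53/0.3500 = 1.5143.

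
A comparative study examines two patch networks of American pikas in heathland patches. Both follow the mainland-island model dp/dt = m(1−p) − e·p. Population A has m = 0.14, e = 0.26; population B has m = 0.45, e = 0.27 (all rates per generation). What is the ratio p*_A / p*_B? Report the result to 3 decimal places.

0.560

A: p*_A = m/(m+e) = 0.14/0.4000 = 0.3500.
B: p*_B = 0.45/0.7200 = 0.6250.
p*_A / p*_B = 0.3500/0.6250 = 0.5600.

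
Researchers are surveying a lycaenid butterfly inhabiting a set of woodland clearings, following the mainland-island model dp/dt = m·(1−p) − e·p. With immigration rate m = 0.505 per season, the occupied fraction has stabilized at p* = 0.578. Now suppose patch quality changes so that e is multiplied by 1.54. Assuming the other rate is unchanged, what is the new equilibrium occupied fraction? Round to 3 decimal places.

Balance m(1−p*) = e·p* gives e = m(1−p*)/p* = 0.505×0.42200/0.57800 = 0.36870.
New p* = m/(m+e) = 0.50500/(0.50500+0.56780) = 0.47073.

0.471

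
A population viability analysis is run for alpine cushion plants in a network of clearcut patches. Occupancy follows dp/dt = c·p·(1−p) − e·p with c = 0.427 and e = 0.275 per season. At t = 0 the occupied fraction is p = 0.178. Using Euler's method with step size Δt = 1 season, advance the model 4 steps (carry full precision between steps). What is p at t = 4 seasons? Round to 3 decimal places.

Update rule: p ← p + [c·p·(1−p) − e·p]·Δt with Δt = 1.
t = 1: p = 0.17800 + (+0.01353) = 0.19153
t = 2: p = 0.19153 + (+0.01345) = 0.20498
t = 3: p = 0.20498 + (+0.01322) = 0.21819
t = 4: p = 0.21819 + (+0.01284) = 0.23103

0.231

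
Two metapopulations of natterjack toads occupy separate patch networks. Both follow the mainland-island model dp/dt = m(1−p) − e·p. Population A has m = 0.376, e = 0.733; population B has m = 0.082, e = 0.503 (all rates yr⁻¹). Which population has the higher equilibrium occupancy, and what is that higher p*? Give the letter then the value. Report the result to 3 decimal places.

A: p*_A = m/(m+e) = 0.376/1.1090 = 0.3390.
B: p*_B = 0.082/0.5850 = 0.1402.
A is higher at 0.3390.

A, 0.339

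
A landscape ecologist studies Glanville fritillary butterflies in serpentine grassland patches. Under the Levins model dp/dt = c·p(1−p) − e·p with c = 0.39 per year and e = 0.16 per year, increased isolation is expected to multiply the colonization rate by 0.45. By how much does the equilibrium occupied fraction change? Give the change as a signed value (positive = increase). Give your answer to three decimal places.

Before: p* = 1 − 0.16/0.39 = 0.5897.
After the change, c = 0.1755, e = 0.16, so p* = 1 − 0.16/0.1755 = 0.0883.
Δp* = 0.0883 − 0.5897 = -0.5014.

-0.501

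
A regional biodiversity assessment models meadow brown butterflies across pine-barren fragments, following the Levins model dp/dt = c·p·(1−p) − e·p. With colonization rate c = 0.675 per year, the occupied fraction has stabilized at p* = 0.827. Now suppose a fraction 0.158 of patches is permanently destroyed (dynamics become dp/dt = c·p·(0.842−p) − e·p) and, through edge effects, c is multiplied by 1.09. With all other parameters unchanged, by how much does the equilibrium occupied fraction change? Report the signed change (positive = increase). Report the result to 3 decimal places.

-0.144

Balance c(1−p*) = e gives e = 0.675×(1 − 0.82700) = 0.11678.
New p* = 0.842 − e/c = 0.842 − 0.11678/0.73575 = 0.68328.
Δp* = 0.68328 − 0.82700 = -0.14372.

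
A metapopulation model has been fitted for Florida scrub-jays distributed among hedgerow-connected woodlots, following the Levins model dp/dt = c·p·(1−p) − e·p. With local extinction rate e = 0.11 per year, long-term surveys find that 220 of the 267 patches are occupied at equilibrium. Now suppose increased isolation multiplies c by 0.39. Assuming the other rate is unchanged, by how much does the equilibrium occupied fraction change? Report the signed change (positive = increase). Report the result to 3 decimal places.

Observed p* = 220/267 = 0.82397.
Balance c(1−p*) = e gives c = e/(1 − 0.82397) = 0.11/0.17603 = 0.62489.
New p* = 1 − e/c = 1 − 0.11000/0.24371 = 0.54864.
Δp* = 0.54864 − 0.82397 = -0.27533.

-0.275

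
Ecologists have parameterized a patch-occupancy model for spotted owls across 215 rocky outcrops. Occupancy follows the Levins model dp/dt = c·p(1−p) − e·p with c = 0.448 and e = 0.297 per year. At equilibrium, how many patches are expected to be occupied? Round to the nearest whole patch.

72

p* = 1 − e/c = 1 − 0.297/0.448 = 0.3371.
Expected occupied patches = N × p* = 215 × 0.3371 = 72.47 ≈ 72.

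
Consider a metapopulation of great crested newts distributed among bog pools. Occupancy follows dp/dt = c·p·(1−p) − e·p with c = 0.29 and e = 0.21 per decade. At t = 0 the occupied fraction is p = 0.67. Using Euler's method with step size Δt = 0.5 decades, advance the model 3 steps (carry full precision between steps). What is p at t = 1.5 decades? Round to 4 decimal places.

0.5710

Update rule: p ← p + [c·p·(1−p) − e·p]·Δt with Δt = 0.5.
t = 0.5: p = 0.67000 + (-0.03829) = 0.63171
t = 1: p = 0.63171 + (-0.03259) = 0.59911
t = 1.5: p = 0.59911 + (-0.02808) = 0.57103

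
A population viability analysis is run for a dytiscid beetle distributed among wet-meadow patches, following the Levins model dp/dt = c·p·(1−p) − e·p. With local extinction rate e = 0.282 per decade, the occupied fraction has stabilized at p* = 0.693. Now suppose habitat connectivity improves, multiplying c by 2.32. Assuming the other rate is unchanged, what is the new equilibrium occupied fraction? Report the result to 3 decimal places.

Balance c(1−p*) = e gives c = e/(1 − 0.69300) = 0.282/0.30700 = 0.91857.
New p* = 1 − e/c = 1 − 0.28200/2.13108 = 0.86767.

0.868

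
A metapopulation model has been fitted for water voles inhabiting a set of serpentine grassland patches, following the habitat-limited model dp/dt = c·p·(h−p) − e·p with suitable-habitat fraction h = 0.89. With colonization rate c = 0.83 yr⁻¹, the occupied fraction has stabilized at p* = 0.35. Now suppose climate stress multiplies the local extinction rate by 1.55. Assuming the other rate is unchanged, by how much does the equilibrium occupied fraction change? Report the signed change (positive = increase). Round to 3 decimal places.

-0.297

Balance c(h−p*) = e gives e = 0.83×(0.89 − 0.35000) = 0.44820.
New p* = 0.89 − e/c = 0.89 − 0.69471/0.83000 = 0.05300.
Δp* = 0.05300 − 0.35000 = -0.29700.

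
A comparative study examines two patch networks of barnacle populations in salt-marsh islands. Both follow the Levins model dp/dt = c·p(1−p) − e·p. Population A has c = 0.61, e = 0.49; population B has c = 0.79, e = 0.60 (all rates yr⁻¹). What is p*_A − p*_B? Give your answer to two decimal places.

-0.04

A: p*_A = 1 − 0.49/0.61 = 0.1967.
B: p*_B = 1 − 0.60/0.79 = 0.2405.
p*_A − p*_B = 0.1967 − 0.2405 = -0.0438.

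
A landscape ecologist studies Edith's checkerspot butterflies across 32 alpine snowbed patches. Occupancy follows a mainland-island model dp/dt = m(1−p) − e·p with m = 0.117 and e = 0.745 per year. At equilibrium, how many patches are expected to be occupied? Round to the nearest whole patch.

4

p* = m/(m+e) = 0.117/0.8620 = 0.1357.
Expected occupied patches = N × p* = 32 × 0.1357 = 4.34 ≈ 4.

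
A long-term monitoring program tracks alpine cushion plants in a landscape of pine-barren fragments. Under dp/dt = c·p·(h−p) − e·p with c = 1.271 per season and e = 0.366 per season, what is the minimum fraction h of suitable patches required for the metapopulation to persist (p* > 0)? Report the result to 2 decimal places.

0.29

p* = h − e/c is positive only when h > e/c.
h_min = e/c = 0.366/1.271 = 0.2880.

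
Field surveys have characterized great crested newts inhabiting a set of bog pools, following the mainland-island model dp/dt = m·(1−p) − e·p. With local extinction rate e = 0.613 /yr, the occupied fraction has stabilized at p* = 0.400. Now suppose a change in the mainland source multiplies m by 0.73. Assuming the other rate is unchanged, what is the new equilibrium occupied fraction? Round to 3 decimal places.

Balance m(1−p*) = e·p* gives m = e·p*/(1−p*) = 0.613×0.40000/0.60000 = 0.40867.
New p* = m/(m+e) = 0.29833/(0.29833+0.61300) = 0.32736.

0.327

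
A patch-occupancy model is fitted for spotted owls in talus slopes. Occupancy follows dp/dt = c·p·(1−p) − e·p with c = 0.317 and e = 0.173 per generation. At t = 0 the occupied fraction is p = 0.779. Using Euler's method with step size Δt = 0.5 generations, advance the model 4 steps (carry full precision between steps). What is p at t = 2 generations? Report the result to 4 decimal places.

Update rule: p ← p + [c·p·(1−p) − e·p]·Δt with Δt = 0.5.
step 1: Δp = -0.04010, p = 0.73890
step 2: Δp = -0.03334, p = 0.70557
step 3: Δp = -0.02810, p = 0.67746
step 4: Δp = -0.02397, p = 0.65350

0.6535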